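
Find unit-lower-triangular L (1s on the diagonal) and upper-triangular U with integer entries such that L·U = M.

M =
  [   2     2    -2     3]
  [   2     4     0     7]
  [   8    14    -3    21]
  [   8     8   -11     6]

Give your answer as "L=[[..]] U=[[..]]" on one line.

  r1 -= 1·r0 → [0,2,2,4]
  r2 -= 4·r0 → [0,6,5,9]
  r3 -= 4·r0 → [0,0,-3,-6]
  r2 -= 3·r1 → [0,0,-1,-3]
  r3 -= 0·r1 → [0,0,-3,-6]
  r3 -= 3·r2 → [0,0,0,3]

L=[[1,0,0,0],[1,1,0,0],[4,3,1,0],[4,0,3,1]] U=[[2,2,-2,3],[0,2,2,4],[0,0,-1,-3],[0,0,0,3]]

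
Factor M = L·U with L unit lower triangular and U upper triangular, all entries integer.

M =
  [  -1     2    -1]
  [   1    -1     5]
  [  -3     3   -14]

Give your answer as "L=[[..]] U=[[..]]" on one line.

L=[[1,0,0],[-1,1,0],[3,-3,1]] U=[[-1,2,-1],[0,1,4],[0,0,1]]

  R1 -= -1·R0 → [0,1,4]
  R2 -= 3·R0 → [0,-3,-11]
  R2 -= -3·R1 → [0,0,1]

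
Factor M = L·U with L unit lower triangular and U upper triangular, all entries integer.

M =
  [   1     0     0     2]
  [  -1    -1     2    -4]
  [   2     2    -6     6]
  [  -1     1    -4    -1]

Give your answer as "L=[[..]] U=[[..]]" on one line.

L=[[1,0,0,0],[-1,1,0,0],[2,-2,1,0],[-1,-1,1,1]] U=[[1,0,0,2],[0,-1,2,-2],[0,0,-2,-2],[0,0,0,1]]

  R1 -= -1·R0 → [0,-1,2,-2]
  R2 -= 2·R0 → [0,2,-6,2]
  R3 -= -1·R0 → [0,1,-4,1]
  R2 -= -2·R1 → [0,0,-2,-2]
  R3 -= -1·R1 → [0,0,-2,-1]
  R3 -= 1·R2 → [0,0,0,1]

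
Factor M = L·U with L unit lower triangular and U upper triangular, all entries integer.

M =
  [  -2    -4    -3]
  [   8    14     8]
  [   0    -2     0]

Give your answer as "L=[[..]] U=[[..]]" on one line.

  R1 -= -4·R0 → [0,-2,-4]
  R2 -= 0·R0 → [0,-2,0]
  R2 -= 1·R1 → [0,0,4]

L=[[1,0,0],[-4,1,0],[0,1,1]] U=[[-2,-4,-3],[0,-2,-4],[0,0,4]]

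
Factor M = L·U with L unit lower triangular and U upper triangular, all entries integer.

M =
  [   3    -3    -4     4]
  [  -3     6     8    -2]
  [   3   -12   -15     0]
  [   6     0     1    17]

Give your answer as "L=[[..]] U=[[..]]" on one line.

L=[[1,0,0,0],[-1,1,0,0],[1,-3,1,0],[2,2,1,1]] U=[[3,-3,-4,4],[0,3,4,2],[0,0,1,2],[0,0,0,3]]

  row1 -= -1·row0 → [0,3,4,2]
  row2 -= 1·row0 → [0,-9,-11,-4]
  row3 -= 2·row0 → [0,6,9,9]
  row2 -= -3·row1 → [0,0,1,2]
  row3 -= 2·row1 → [0,0,1,5]
  row3 -= 1·row2 → [0,0,0,3]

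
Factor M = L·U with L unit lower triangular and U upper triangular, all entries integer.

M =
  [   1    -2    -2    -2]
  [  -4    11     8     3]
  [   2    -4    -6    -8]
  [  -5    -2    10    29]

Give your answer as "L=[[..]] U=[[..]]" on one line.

  R1 -= -4·R0 → [0,3,0,-5]
  R2 -= 2·R0 → [0,0,-2,-4]
  R3 -= -5·R0 → [0,-12,0,19]
  R2 -= 0·R1 → [0,0,-2,-4]
  R3 -= -4·R1 → [0,0,0,-1]
  R3 -= 0·R2 → [0,0,0,-1]

L=[[1,0,0,0],[-4,1,0,0],[2,0,1,0],[-5,-4,0,1]] U=[[1,-2,-2,-2],[0,3,0,-5],[0,0,-2,-4],[0,0,0,-1]]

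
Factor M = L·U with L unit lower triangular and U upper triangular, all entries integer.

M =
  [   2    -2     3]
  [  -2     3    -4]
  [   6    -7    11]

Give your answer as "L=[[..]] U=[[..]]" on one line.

  r1 -= -1·r0 → [0,1,-1]
  r2 -= 3·r0 → [0,-1,2]
  r2 -= -1·r1 → [0,0,1]

L=[[1,0,0],[-1,1,0],[3,-1,1]] U=[[2,-2,3],[0,1,-1],[0,0,1]]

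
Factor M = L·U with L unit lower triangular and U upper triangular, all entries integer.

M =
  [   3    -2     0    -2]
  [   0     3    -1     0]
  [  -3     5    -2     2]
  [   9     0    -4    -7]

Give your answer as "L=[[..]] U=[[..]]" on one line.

L=[[1,0,0,0],[0,1,0,0],[-1,1,1,0],[3,2,2,1]] U=[[3,-2,0,-2],[0,3,-1,0],[0,0,-1,0],[0,0,0,-1]]

  R1 -= 0·R0 → [0,3,-1,0]
  R2 -= -1·R0 → [0,3,-2,0]
  R3 -= 3·R0 → [0,6,-4,-1]
  R2 -= 1·R1 → [0,0,-1,0]
  R3 -= 2·R1 → [0,0,-2,-1]
  R3 -= 2·R2 → [0,0,0,-1]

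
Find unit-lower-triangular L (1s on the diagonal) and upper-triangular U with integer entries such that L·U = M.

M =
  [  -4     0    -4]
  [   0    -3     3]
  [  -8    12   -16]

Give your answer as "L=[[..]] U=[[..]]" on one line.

  R1 -= 0·R0 → [0,-3,3]
  R2 -= 2·R0 → [0,12,-8]
  R2 -= -4·R1 → [0,0,4]

L=[[1,0,0],[0,1,0],[2,-4,1]] U=[[-4,0,-4],[0,-3,3],[0,0,4]]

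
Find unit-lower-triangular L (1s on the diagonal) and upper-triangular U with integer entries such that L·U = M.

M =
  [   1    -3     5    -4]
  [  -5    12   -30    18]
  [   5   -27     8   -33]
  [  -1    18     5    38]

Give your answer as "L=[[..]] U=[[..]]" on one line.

L=[[1,0,0,0],[-5,1,0,0],[5,4,1,0],[-1,-5,-5,1]] U=[[1,-3,5,-4],[0,-3,-5,-2],[0,0,3,-5],[0,0,0,-1]]

  r1 -= -5·r0 → [0,-3,-5,-2]
  r2 -= 5·r0 → [0,-12,-17,-13]
  r3 -= -1·r0 → [0,15,10,34]
  r2 -= 4·r1 → [0,0,3,-5]
  r3 -= -5·r1 → [0,0,-15,24]
  r3 -= -5·r2 → [0,0,0,-1]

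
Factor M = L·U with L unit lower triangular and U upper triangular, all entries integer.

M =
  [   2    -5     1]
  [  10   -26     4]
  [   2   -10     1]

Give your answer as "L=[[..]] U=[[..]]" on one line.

  row1 -= 5·row0 → [0,-1,-1]
  row2 -= 1·row0 → [0,-5,0]
  row2 -= 5·row1 → [0,0,5]

L=[[1,0,0],[5,1,0],[1,5,1]] U=[[2,-5,1],[0,-1,-1],[0,0,5]]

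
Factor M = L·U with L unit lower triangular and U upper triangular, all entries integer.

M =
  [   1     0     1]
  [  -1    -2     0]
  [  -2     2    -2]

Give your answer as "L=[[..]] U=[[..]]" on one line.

  row1 -= -1·row0 → [0,-2,1]
  row2 -= -2·row0 → [0,2,0]
  row2 -= -1·row1 → [0,0,1]

L=[[1,0,0],[-1,1,0],[-2,-1,1]] U=[[1,0,1],[0,-2,1],[0,0,1]]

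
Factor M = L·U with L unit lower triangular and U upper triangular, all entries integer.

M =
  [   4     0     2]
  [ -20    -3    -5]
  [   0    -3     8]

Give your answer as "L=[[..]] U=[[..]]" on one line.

  r1 -= -5·r0 → [0,-3,5]
  r2 -= 0·r0 → [0,-3,8]
  r2 -= 1·r1 → [0,0,3]

L=[[1,0,0],[-5,1,0],[0,1,1]] U=[[4,0,2],[0,-3,5],[0,0,3]]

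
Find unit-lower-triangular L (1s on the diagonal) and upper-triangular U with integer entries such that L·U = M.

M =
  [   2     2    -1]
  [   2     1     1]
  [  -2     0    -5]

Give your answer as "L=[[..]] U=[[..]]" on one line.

L=[[1,0,0],[1,1,0],[-1,-2,1]] U=[[2,2,-1],[0,-1,2],[0,0,-2]]

  R1 -= 1·R0 → [0,-1,2]
  R2 -= -1·R0 → [0,2,-6]
  R2 -= -2·R1 → [0,0,-2]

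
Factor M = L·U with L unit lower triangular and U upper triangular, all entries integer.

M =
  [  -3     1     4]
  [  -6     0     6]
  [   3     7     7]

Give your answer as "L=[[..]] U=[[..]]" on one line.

L=[[1,0,0],[2,1,0],[-1,-4,1]] U=[[-3,1,4],[0,-2,-2],[0,0,3]]

  r1 -= 2·r0 → [0,-2,-2]
  r2 -= -1·r0 → [0,8,11]
  r2 -= -4·r1 → [0,0,3]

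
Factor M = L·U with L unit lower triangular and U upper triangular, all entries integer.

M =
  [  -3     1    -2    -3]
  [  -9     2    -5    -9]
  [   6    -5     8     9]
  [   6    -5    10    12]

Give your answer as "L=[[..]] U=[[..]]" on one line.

L=[[1,0,0,0],[3,1,0,0],[-2,3,1,0],[-2,3,3,1]] U=[[-3,1,-2,-3],[0,-1,1,0],[0,0,1,3],[0,0,0,-3]]

  row1 -= 3·row0 → [0,-1,1,0]
  row2 -= -2·row0 → [0,-3,4,3]
  row3 -= -2·row0 → [0,-3,6,6]
  row2 -= 3·row1 → [0,0,1,3]
  row3 -= 3·row1 → [0,0,3,6]
  row3 -= 3·row2 → [0,0,0,-3]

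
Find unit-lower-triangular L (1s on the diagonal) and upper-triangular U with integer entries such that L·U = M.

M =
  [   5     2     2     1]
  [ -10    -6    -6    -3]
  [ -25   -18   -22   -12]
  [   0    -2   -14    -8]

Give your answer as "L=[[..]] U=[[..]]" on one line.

  r1 -= -2·r0 → [0,-2,-2,-1]
  r2 -= -5·r0 → [0,-8,-12,-7]
  r3 -= 0·r0 → [0,-2,-14,-8]
  r2 -= 4·r1 → [0,0,-4,-3]
  r3 -= 1·r1 → [0,0,-12,-7]
  r3 -= 3·r2 → [0,0,0,2]

L=[[1,0,0,0],[-2,1,0,0],[-5,4,1,0],[0,1,3,1]] U=[[5,2,2,1],[0,-2,-2,-1],[0,0,-4,-3],[0,0,0,2]]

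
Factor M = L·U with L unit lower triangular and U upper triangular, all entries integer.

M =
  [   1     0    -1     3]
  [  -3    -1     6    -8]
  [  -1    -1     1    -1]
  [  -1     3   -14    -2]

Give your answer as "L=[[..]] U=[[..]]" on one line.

  row1 -= -3·row0 → [0,-1,3,1]
  row2 -= -1·row0 → [0,-1,0,2]
  row3 -= -1·row0 → [0,3,-15,1]
  row2 -= 1·row1 → [0,0,-3,1]
  row3 -= -3·row1 → [0,0,-6,4]
  row3 -= 2·row2 → [0,0,0,2]

L=[[1,0,0,0],[-3,1,0,0],[-1,1,1,0],[-1,-3,2,1]] U=[[1,0,-1,3],[0,-1,3,1],[0,0,-3,1],[0,0,0,2]]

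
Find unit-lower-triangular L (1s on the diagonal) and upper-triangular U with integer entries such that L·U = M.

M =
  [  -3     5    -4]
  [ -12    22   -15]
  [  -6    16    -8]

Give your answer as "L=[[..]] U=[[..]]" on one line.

L=[[1,0,0],[4,1,0],[2,3,1]] U=[[-3,5,-4],[0,2,1],[0,0,-3]]

  R1 -= 4·R0 → [0,2,1]
  R2 -= 2·R0 → [0,6,0]
  R2 -= 3·R1 → [0,0,-3]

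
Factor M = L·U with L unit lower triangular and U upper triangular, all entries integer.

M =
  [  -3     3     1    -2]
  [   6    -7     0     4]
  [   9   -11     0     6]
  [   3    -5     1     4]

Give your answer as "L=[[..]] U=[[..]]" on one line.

L=[[1,0,0,0],[-2,1,0,0],[-3,2,1,0],[-1,2,2,1]] U=[[-3,3,1,-2],[0,-1,2,0],[0,0,-1,0],[0,0,0,2]]

  row1 -= -2·row0 → [0,-1,2,0]
  row2 -= -3·row0 → [0,-2,3,0]
  row3 -= -1·row0 → [0,-2,2,2]
  row2 -= 2·row1 → [0,0,-1,0]
  row3 -= 2·row1 → [0,0,-2,2]
  row3 -= 2·row2 → [0,0,0,2]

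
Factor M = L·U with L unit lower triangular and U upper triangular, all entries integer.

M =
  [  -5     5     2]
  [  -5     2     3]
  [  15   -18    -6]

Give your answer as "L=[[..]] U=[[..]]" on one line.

  R1 -= 1·R0 → [0,-3,1]
  R2 -= -3·R0 → [0,-3,0]
  R2 -= 1·R1 → [0,0,-1]

L=[[1,0,0],[1,1,0],[-3,1,1]] U=[[-5,5,2],[0,-3,1],[0,0,-1]]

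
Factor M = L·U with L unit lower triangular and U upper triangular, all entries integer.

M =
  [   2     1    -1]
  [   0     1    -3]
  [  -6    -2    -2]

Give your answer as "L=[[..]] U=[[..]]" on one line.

L=[[1,0,0],[0,1,0],[-3,1,1]] U=[[2,1,-1],[0,1,-3],[0,0,-2]]

  row1 -= 0·row0 → [0,1,-3]
  row2 -= -3·row0 → [0,1,-5]
  row2 -= 1·row1 → [0,0,-2]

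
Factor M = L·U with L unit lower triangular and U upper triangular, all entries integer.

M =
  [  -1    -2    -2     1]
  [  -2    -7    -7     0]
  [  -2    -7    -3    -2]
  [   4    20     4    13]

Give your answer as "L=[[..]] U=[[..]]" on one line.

  R1 -= 2·R0 → [0,-3,-3,-2]
  R2 -= 2·R0 → [0,-3,1,-4]
  R3 -= -4·R0 → [0,12,-4,17]
  R2 -= 1·R1 → [0,0,4,-2]
  R3 -= -4·R1 → [0,0,-16,9]
  R3 -= -4·R2 → [0,0,0,1]

L=[[1,0,0,0],[2,1,0,0],[2,1,1,0],[-4,-4,-4,1]] U=[[-1,-2,-2,1],[0,-3,-3,-2],[0,0,4,-2],[0,0,0,1]]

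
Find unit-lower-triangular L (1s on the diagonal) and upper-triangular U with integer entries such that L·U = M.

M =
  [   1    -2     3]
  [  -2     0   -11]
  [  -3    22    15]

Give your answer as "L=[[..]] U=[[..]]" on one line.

L=[[1,0,0],[-2,1,0],[-3,-4,1]] U=[[1,-2,3],[0,-4,-5],[0,0,4]]

  R1 -= -2·R0 → [0,-4,-5]
  R2 -= -3·R0 → [0,16,24]
  R2 -= -4·R1 → [0,0,4]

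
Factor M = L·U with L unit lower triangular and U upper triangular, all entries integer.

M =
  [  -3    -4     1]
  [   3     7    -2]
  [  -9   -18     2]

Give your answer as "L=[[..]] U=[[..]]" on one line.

L=[[1,0,0],[-1,1,0],[3,-2,1]] U=[[-3,-4,1],[0,3,-1],[0,0,-3]]

  r1 -= -1·r0 → [0,3,-1]
  r2 -= 3·r0 → [0,-6,-1]
  r2 -= -2·r1 → [0,0,-3]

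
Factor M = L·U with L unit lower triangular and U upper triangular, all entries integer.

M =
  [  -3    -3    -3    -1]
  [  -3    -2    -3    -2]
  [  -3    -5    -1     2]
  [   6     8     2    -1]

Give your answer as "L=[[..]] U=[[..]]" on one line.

  row1 -= 1·row0 → [0,1,0,-1]
  row2 -= 1·row0 → [0,-2,2,3]
  row3 -= -2·row0 → [0,2,-4,-3]
  row2 -= -2·row1 → [0,0,2,1]
  row3 -= 2·row1 → [0,0,-4,-1]
  row3 -= -2·row2 → [0,0,0,1]

L=[[1,0,0,0],[1,1,0,0],[1,-2,1,0],[-2,2,-2,1]] U=[[-3,-3,-3,-1],[0,1,0,-1],[0,0,2,1],[0,0,0,1]]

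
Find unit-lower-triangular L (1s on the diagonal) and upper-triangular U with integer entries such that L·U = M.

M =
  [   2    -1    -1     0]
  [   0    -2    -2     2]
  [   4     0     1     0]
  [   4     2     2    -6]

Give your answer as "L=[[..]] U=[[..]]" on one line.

  r1 -= 0·r0 → [0,-2,-2,2]
  r2 -= 2·r0 → [0,2,3,0]
  r3 -= 2·r0 → [0,4,4,-6]
  r2 -= -1·r1 → [0,0,1,2]
  r3 -= -2·r1 → [0,0,0,-2]
  r3 -= 0·r2 → [0,0,0,-2]

L=[[1,0,0,0],[0,1,0,0],[2,-1,1,0],[2,-2,0,1]] U=[[2,-1,-1,0],[0,-2,-2,2],[0,0,1,2],[0,0,0,-2]]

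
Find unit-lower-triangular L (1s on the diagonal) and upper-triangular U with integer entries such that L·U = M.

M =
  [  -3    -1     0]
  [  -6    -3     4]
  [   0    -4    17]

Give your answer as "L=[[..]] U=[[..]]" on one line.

  row1 -= 2·row0 → [0,-1,4]
  row2 -= 0·row0 → [0,-4,17]
  row2 -= 4·row1 → [0,0,1]

L=[[1,0,0],[2,1,0],[0,4,1]] U=[[-3,-1,0],[0,-1,4],[0,0,1]]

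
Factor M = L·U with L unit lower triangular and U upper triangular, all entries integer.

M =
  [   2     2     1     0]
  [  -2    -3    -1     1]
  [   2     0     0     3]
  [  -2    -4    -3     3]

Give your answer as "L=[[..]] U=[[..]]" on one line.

  R1 -= -1·R0 → [0,-1,0,1]
  R2 -= 1·R0 → [0,-2,-1,3]
  R3 -= -1·R0 → [0,-2,-2,3]
  R2 -= 2·R1 → [0,0,-1,1]
  R3 -= 2·R1 → [0,0,-2,1]
  R3 -= 2·R2 → [0,0,0,-1]

L=[[1,0,0,0],[-1,1,0,0],[1,2,1,0],[-1,2,2,1]] U=[[2,2,1,0],[0,-1,0,1],[0,0,-1,1],[0,0,0,-1]]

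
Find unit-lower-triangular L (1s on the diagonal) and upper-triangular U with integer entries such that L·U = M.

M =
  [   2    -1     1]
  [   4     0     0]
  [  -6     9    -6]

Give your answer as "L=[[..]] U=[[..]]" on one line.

L=[[1,0,0],[2,1,0],[-3,3,1]] U=[[2,-1,1],[0,2,-2],[0,0,3]]

  r1 -= 2·r0 → [0,2,-2]
  r2 -= -3·r0 → [0,6,-3]
  r2 -= 3·r1 → [0,0,3]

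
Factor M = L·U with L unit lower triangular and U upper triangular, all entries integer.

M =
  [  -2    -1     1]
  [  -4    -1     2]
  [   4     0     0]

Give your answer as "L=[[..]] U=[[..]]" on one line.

  row1 -= 2·row0 → [0,1,0]
  row2 -= -2·row0 → [0,-2,2]
  row2 -= -2·row1 → [0,0,2]

L=[[1,0,0],[2,1,0],[-2,-2,1]] U=[[-2,-1,1],[0,1,0],[0,0,2]]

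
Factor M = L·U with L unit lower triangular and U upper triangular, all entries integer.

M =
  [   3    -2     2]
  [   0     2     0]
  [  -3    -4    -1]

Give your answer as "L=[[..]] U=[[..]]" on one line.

  r1 -= 0·r0 → [0,2,0]
  r2 -= -1·r0 → [0,-6,1]
  r2 -= -3·r1 → [0,0,1]

L=[[1,0,0],[0,1,0],[-1,-3,1]] U=[[3,-2,2],[0,2,0],[0,0,1]]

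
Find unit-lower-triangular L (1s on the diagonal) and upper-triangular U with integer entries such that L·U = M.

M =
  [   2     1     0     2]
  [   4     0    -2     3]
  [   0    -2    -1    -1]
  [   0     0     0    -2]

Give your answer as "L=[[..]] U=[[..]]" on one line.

L=[[1,0,0,0],[2,1,0,0],[0,1,1,0],[0,0,0,1]] U=[[2,1,0,2],[0,-2,-2,-1],[0,0,1,0],[0,0,0,-2]]

  r1 -= 2·r0 → [0,-2,-2,-1]
  r2 -= 0·r0 → [0,-2,-1,-1]
  r3 -= 0·r0 → [0,0,0,-2]
  r2 -= 1·r1 → [0,0,1,0]
  r3 -= 0·r1 → [0,0,0,-2]
  r3 -= 0·r2 → [0,0,0,-2]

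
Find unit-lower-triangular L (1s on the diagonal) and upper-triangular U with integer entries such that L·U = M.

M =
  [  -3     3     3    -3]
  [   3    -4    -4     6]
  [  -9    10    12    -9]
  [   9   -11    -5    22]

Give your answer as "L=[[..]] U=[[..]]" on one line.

L=[[1,0,0,0],[-1,1,0,0],[3,-1,1,0],[-3,2,3,1]] U=[[-3,3,3,-3],[0,-1,-1,3],[0,0,2,3],[0,0,0,-2]]

  R1 -= -1·R0 → [0,-1,-1,3]
  R2 -= 3·R0 → [0,1,3,0]
  R3 -= -3·R0 → [0,-2,4,13]
  R2 -= -1·R1 → [0,0,2,3]
  R3 -= 2·R1 → [0,0,6,7]
  R3 -= 3·R2 → [0,0,0,-2]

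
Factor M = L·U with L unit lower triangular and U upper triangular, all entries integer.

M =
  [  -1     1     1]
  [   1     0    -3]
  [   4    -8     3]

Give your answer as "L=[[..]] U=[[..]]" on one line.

  r1 -= -1·r0 → [0,1,-2]
  r2 -= -4·r0 → [0,-4,7]
  r2 -= -4·r1 → [0,0,-1]

L=[[1,0,0],[-1,1,0],[-4,-4,1]] U=[[-1,1,1],[0,1,-2],[0,0,-1]]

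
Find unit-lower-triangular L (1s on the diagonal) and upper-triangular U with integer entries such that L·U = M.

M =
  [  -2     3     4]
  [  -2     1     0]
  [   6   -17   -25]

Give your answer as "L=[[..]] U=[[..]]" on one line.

L=[[1,0,0],[1,1,0],[-3,4,1]] U=[[-2,3,4],[0,-2,-4],[0,0,3]]

  row1 -= 1·row0 → [0,-2,-4]
  row2 -= -3·row0 → [0,-8,-13]
  row2 -= 4·row1 → [0,0,3]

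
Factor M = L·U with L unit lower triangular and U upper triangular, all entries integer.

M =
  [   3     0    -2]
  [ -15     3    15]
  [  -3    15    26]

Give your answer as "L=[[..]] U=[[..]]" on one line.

  row1 -= -5·row0 → [0,3,5]
  row2 -= -1·row0 → [0,15,24]
  row2 -= 5·row1 → [0,0,-1]

L=[[1,0,0],[-5,1,0],[-1,5,1]] U=[[3,0,-2],[0,3,5],[0,0,-1]]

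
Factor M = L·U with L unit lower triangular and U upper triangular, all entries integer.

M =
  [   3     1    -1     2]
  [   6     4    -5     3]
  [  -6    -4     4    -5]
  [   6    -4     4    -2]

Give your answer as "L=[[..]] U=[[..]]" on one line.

  r1 -= 2·r0 → [0,2,-3,-1]
  r2 -= -2·r0 → [0,-2,2,-1]
  r3 -= 2·r0 → [0,-6,6,-6]
  r2 -= -1·r1 → [0,0,-1,-2]
  r3 -= -3·r1 → [0,0,-3,-9]
  r3 -= 3·r2 → [0,0,0,-3]

L=[[1,0,0,0],[2,1,0,0],[-2,-1,1,0],[2,-3,3,1]] U=[[3,1,-1,2],[0,2,-3,-1],[0,0,-1,-2],[0,0,0,-3]]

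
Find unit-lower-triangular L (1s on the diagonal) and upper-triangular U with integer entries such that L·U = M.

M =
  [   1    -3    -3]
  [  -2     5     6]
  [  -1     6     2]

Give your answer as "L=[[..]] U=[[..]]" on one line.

  r1 -= -2·r0 → [0,-1,0]
  r2 -= -1·r0 → [0,3,-1]
  r2 -= -3·r1 → [0,0,-1]

L=[[1,0,0],[-2,1,0],[-1,-3,1]] U=[[1,-3,-3],[0,-1,0],[0,0,-1]]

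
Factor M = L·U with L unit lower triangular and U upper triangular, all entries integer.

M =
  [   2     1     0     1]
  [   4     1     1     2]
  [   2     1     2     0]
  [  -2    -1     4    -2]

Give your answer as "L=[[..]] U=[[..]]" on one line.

L=[[1,0,0,0],[2,1,0,0],[1,0,1,0],[-1,0,2,1]] U=[[2,1,0,1],[0,-1,1,0],[0,0,2,-1],[0,0,0,1]]

  row1 -= 2·row0 → [0,-1,1,0]
  row2 -= 1·row0 → [0,0,2,-1]
  row3 -= -1·row0 → [0,0,4,-1]
  row2 -= 0·row1 → [0,0,2,-1]
  row3 -= 0·row1 → [0,0,4,-1]
  row3 -= 2·row2 → [0,0,0,1]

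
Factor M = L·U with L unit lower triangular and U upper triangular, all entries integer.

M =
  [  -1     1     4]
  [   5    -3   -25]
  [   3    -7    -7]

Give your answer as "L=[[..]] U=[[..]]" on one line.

  r1 -= -5·r0 → [0,2,-5]
  r2 -= -3·r0 → [0,-4,5]
  r2 -= -2·r1 → [0,0,-5]

L=[[1,0,0],[-5,1,0],[-3,-2,1]] U=[[-1,1,4],[0,2,-5],[0,0,-5]]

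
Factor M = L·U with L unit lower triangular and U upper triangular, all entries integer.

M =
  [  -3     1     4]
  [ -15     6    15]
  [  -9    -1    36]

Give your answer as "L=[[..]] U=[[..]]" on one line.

  row1 -= 5·row0 → [0,1,-5]
  row2 -= 3·row0 → [0,-4,24]
  row2 -= -4·row1 → [0,0,4]

L=[[1,0,0],[5,1,0],[3,-4,1]] U=[[-3,1,4],[0,1,-5],[0,0,4]]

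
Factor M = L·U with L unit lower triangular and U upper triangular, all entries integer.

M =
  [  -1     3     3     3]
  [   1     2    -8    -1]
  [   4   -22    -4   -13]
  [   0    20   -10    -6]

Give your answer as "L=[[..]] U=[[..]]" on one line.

L=[[1,0,0,0],[-1,1,0,0],[-4,-2,1,0],[0,4,-5,1]] U=[[-1,3,3,3],[0,5,-5,2],[0,0,-2,3],[0,0,0,1]]

  R1 -= -1·R0 → [0,5,-5,2]
  R2 -= -4·R0 → [0,-10,8,-1]
  R3 -= 0·R0 → [0,20,-10,-6]
  R2 -= -2·R1 → [0,0,-2,3]
  R3 -= 4·R1 → [0,0,10,-14]
  R3 -= -5·R2 → [0,0,0,1]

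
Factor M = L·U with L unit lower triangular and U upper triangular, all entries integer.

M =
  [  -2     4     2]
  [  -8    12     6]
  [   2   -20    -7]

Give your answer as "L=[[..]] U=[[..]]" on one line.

L=[[1,0,0],[4,1,0],[-1,4,1]] U=[[-2,4,2],[0,-4,-2],[0,0,3]]

  row1 -= 4·row0 → [0,-4,-2]
  row2 -= -1·row0 → [0,-16,-5]
  row2 -= 4·row1 → [0,0,3]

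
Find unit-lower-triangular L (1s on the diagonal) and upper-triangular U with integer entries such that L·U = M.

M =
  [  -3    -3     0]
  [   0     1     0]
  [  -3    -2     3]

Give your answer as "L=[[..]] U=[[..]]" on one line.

L=[[1,0,0],[0,1,0],[1,1,1]] U=[[-3,-3,0],[0,1,0],[0,0,3]]

  R1 -= 0·R0 → [0,1,0]
  R2 -= 1·R0 → [0,1,3]
  R2 -= 1·R1 → [0,0,3]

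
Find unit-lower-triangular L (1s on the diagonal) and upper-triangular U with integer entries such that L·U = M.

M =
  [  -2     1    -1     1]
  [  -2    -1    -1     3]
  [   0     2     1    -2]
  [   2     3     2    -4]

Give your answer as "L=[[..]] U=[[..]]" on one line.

L=[[1,0,0,0],[1,1,0,0],[0,-1,1,0],[-1,-2,1,1]] U=[[-2,1,-1,1],[0,-2,0,2],[0,0,1,0],[0,0,0,1]]

  row1 -= 1·row0 → [0,-2,0,2]
  row2 -= 0·row0 → [0,2,1,-2]
  row3 -= -1·row0 → [0,4,1,-3]
  row2 -= -1·row1 → [0,0,1,0]
  row3 -= -2·row1 → [0,0,1,1]
  row3 -= 1·row2 → [0,0,0,1]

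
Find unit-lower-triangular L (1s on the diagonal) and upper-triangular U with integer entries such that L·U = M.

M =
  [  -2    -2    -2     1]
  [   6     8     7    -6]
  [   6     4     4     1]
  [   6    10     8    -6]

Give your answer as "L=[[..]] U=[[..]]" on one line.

L=[[1,0,0,0],[-3,1,0,0],[-3,-1,1,0],[-3,2,0,1]] U=[[-2,-2,-2,1],[0,2,1,-3],[0,0,-1,1],[0,0,0,3]]

  R1 -= -3·R0 → [0,2,1,-3]
  R2 -= -3·R0 → [0,-2,-2,4]
  R3 -= -3·R0 → [0,4,2,-3]
  R2 -= -1·R1 → [0,0,-1,1]
  R3 -= 2·R1 → [0,0,0,3]
  R3 -= 0·R2 → [0,0,0,3]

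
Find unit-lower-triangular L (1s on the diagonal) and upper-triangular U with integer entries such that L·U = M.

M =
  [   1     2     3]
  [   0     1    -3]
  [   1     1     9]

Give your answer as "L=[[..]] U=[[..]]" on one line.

L=[[1,0,0],[0,1,0],[1,-1,1]] U=[[1,2,3],[0,1,-3],[0,0,3]]

  row1 -= 0·row0 → [0,1,-3]
  row2 -= 1·row0 → [0,-1,6]
  row2 -= -1·row1 → [0,0,3]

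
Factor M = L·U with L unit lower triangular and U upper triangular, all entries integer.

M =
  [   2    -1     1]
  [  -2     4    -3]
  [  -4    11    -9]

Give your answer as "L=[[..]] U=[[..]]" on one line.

  R1 -= -1·R0 → [0,3,-2]
  R2 -= -2·R0 → [0,9,-7]
  R2 -= 3·R1 → [0,0,-1]

L=[[1,0,0],[-1,1,0],[-2,3,1]] U=[[2,-1,1],[0,3,-2],[0,0,-1]]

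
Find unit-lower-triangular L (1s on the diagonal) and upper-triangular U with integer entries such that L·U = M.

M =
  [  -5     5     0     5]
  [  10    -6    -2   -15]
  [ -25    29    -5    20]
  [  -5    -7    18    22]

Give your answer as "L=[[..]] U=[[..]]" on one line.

L=[[1,0,0,0],[-2,1,0,0],[5,1,1,0],[1,-3,-4,1]] U=[[-5,5,0,5],[0,4,-2,-5],[0,0,-3,0],[0,0,0,2]]

  row1 -= -2·row0 → [0,4,-2,-5]
  row2 -= 5·row0 → [0,4,-5,-5]
  row3 -= 1·row0 → [0,-12,18,17]
  row2 -= 1·row1 → [0,0,-3,0]
  row3 -= -3·row1 → [0,0,12,2]
  row3 -= -4·row2 → [0,0,0,2]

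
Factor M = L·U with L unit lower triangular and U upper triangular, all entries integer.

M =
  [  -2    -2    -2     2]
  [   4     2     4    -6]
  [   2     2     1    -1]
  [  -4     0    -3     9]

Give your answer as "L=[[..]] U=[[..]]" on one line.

  R1 -= -2·R0 → [0,-2,0,-2]
  R2 -= -1·R0 → [0,0,-1,1]
  R3 -= 2·R0 → [0,4,1,5]
  R2 -= 0·R1 → [0,0,-1,1]
  R3 -= -2·R1 → [0,0,1,1]
  R3 -= -1·R2 → [0,0,0,2]

L=[[1,0,0,0],[-2,1,0,0],[-1,0,1,0],[2,-2,-1,1]] U=[[-2,-2,-2,2],[0,-2,0,-2],[0,0,-1,1],[0,0,0,2]]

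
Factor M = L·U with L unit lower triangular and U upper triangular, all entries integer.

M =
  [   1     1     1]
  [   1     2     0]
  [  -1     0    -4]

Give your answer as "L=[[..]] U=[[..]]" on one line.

L=[[1,0,0],[1,1,0],[-1,1,1]] U=[[1,1,1],[0,1,-1],[0,0,-2]]

  R1 -= 1·R0 → [0,1,-1]
  R2 -= -1·R0 → [0,1,-3]
  R2 -= 1·R1 → [0,0,-2]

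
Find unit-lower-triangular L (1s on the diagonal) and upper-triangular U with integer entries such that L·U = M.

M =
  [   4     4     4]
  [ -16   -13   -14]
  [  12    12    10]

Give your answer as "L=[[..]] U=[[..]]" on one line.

  r1 -= -4·r0 → [0,3,2]
  r2 -= 3·r0 → [0,0,-2]
  r2 -= 0·r1 → [0,0,-2]

L=[[1,0,0],[-4,1,0],[3,0,1]] U=[[4,4,4],[0,3,2],[0,0,-2]]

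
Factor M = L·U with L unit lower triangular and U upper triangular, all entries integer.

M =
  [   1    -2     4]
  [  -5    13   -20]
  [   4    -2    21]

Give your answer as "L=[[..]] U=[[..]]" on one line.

  row1 -= -5·row0 → [0,3,0]
  row2 -= 4·row0 → [0,6,5]
  row2 -= 2·row1 → [0,0,5]

L=[[1,0,0],[-5,1,0],[4,2,1]] U=[[1,-2,4],[0,3,0],[0,0,5]]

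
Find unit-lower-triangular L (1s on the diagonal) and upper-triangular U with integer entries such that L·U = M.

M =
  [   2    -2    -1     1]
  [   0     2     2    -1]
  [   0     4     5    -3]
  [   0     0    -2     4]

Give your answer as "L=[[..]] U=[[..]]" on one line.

L=[[1,0,0,0],[0,1,0,0],[0,2,1,0],[0,0,-2,1]] U=[[2,-2,-1,1],[0,2,2,-1],[0,0,1,-1],[0,0,0,2]]

  R1 -= 0·R0 → [0,2,2,-1]
  R2 -= 0·R0 → [0,4,5,-3]
  R3 -= 0·R0 → [0,0,-2,4]
  R2 -= 2·R1 → [0,0,1,-1]
  R3 -= 0·R1 → [0,0,-2,4]
  R3 -= -2·R2 → [0,0,0,2]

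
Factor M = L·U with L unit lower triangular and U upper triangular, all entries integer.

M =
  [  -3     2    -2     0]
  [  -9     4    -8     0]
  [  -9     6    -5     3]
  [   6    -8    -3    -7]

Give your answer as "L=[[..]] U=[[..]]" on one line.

L=[[1,0,0,0],[3,1,0,0],[3,0,1,0],[-2,2,-3,1]] U=[[-3,2,-2,0],[0,-2,-2,0],[0,0,1,3],[0,0,0,2]]

  row1 -= 3·row0 → [0,-2,-2,0]
  row2 -= 3·row0 → [0,0,1,3]
  row3 -= -2·row0 → [0,-4,-7,-7]
  row2 -= 0·row1 → [0,0,1,3]
  row3 -= 2·row1 → [0,0,-3,-7]
  row3 -= -3·row2 → [0,0,0,2]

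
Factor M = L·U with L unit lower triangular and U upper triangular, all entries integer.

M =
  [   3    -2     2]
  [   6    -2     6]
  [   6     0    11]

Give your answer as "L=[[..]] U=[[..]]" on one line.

  r1 -= 2·r0 → [0,2,2]
  r2 -= 2·r0 → [0,4,7]
  r2 -= 2·r1 → [0,0,3]

L=[[1,0,0],[2,1,0],[2,2,1]] U=[[3,-2,2],[0,2,2],[0,0,3]]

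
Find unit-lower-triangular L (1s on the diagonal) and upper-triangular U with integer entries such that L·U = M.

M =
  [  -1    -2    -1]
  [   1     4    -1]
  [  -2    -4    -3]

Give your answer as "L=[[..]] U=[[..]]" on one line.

  row1 -= -1·row0 → [0,2,-2]
  row2 -= 2·row0 → [0,0,-1]
  row2 -= 0·row1 → [0,0,-1]

L=[[1,0,0],[-1,1,0],[2,0,1]] U=[[-1,-2,-1],[0,2,-2],[0,0,-1]]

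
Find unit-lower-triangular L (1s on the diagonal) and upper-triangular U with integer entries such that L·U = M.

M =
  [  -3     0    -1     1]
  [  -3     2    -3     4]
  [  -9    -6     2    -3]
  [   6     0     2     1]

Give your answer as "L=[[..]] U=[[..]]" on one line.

L=[[1,0,0,0],[1,1,0,0],[3,-3,1,0],[-2,0,0,1]] U=[[-3,0,-1,1],[0,2,-2,3],[0,0,-1,3],[0,0,0,3]]

  R1 -= 1·R0 → [0,2,-2,3]
  R2 -= 3·R0 → [0,-6,5,-6]
  R3 -= -2·R0 → [0,0,0,3]
  R2 -= -3·R1 → [0,0,-1,3]
  R3 -= 0·R1 → [0,0,0,3]
  R3 -= 0·R2 → [0,0,0,3]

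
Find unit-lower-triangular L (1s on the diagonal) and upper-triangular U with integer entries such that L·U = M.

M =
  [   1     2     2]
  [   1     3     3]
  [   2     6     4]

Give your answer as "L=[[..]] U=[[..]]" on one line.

  r1 -= 1·r0 → [0,1,1]
  r2 -= 2·r0 → [0,2,0]
  r2 -= 2·r1 → [0,0,-2]

L=[[1,0,0],[1,1,0],[2,2,1]] U=[[1,2,2],[0,1,1],[0,0,-2]]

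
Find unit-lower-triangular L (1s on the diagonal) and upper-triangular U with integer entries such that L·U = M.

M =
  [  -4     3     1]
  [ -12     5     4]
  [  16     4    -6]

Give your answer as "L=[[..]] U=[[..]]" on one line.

L=[[1,0,0],[3,1,0],[-4,-4,1]] U=[[-4,3,1],[0,-4,1],[0,0,2]]

  r1 -= 3·r0 → [0,-4,1]
  r2 -= -4·r0 → [0,16,-2]
  r2 -= -4·r1 → [0,0,2]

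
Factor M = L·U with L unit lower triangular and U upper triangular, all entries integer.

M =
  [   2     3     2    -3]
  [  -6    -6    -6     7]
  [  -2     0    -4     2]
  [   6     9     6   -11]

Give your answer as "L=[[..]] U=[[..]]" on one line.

  row1 -= -3·row0 → [0,3,0,-2]
  row2 -= -1·row0 → [0,3,-2,-1]
  row3 -= 3·row0 → [0,0,0,-2]
  row2 -= 1·row1 → [0,0,-2,1]
  row3 -= 0·row1 → [0,0,0,-2]
  row3 -= 0·row2 → [0,0,0,-2]

L=[[1,0,0,0],[-3,1,0,0],[-1,1,1,0],[3,0,0,1]] U=[[2,3,2,-3],[0,3,0,-2],[0,0,-2,1],[0,0,0,-2]]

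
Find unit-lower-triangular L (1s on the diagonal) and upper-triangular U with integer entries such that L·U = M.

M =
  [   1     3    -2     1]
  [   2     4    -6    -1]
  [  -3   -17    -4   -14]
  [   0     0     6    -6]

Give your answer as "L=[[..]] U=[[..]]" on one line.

L=[[1,0,0,0],[2,1,0,0],[-3,4,1,0],[0,0,-3,1]] U=[[1,3,-2,1],[0,-2,-2,-3],[0,0,-2,1],[0,0,0,-3]]

  R1 -= 2·R0 → [0,-2,-2,-3]
  R2 -= -3·R0 → [0,-8,-10,-11]
  R3 -= 0·R0 → [0,0,6,-6]
  R2 -= 4·R1 → [0,0,-2,1]
  R3 -= 0·R1 → [0,0,6,-6]
  R3 -= -3·R2 → [0,0,0,-3]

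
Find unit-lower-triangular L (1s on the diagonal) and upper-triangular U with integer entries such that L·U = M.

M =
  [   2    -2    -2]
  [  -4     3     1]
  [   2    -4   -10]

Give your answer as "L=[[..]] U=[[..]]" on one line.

  row1 -= -2·row0 → [0,-1,-3]
  row2 -= 1·row0 → [0,-2,-8]
  row2 -= 2·row1 → [0,0,-2]

L=[[1,0,0],[-2,1,0],[1,2,1]] U=[[2,-2,-2],[0,-1,-3],[0,0,-2]]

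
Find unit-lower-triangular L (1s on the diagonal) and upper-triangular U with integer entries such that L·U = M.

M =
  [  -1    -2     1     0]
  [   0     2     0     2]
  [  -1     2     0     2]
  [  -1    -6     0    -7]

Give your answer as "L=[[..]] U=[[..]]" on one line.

  r1 -= 0·r0 → [0,2,0,2]
  r2 -= 1·r0 → [0,4,-1,2]
  r3 -= 1·r0 → [0,-4,-1,-7]
  r2 -= 2·r1 → [0,0,-1,-2]
  r3 -= -2·r1 → [0,0,-1,-3]
  r3 -= 1·r2 → [0,0,0,-1]

L=[[1,0,0,0],[0,1,0,0],[1,2,1,0],[1,-2,1,1]] U=[[-1,-2,1,0],[0,2,0,2],[0,0,-1,-2],[0,0,0,-1]]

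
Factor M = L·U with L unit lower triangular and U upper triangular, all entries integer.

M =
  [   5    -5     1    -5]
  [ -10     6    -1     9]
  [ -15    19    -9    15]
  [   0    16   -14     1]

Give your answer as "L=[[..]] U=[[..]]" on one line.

L=[[1,0,0,0],[-2,1,0,0],[-3,-1,1,0],[0,-4,2,1]] U=[[5,-5,1,-5],[0,-4,1,-1],[0,0,-5,-1],[0,0,0,-1]]

  row1 -= -2·row0 → [0,-4,1,-1]
  row2 -= -3·row0 → [0,4,-6,0]
  row3 -= 0·row0 → [0,16,-14,1]
  row2 -= -1·row1 → [0,0,-5,-1]
  row3 -= -4·row1 → [0,0,-10,-3]
  row3 -= 2·row2 → [0,0,0,-1]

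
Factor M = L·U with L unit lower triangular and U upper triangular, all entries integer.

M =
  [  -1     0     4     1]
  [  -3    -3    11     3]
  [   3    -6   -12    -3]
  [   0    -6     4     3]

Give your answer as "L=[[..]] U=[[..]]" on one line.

L=[[1,0,0,0],[3,1,0,0],[-3,2,1,0],[0,2,3,1]] U=[[-1,0,4,1],[0,-3,-1,0],[0,0,2,0],[0,0,0,3]]

  row1 -= 3·row0 → [0,-3,-1,0]
  row2 -= -3·row0 → [0,-6,0,0]
  row3 -= 0·row0 → [0,-6,4,3]
  row2 -= 2·row1 → [0,0,2,0]
  row3 -= 2·row1 → [0,0,6,3]
  row3 -= 3·row2 → [0,0,0,3]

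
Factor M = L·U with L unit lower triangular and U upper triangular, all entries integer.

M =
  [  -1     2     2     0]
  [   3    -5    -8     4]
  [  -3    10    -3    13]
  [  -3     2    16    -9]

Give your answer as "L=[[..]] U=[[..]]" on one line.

L=[[1,0,0,0],[-3,1,0,0],[3,4,1,0],[3,-4,-2,1]] U=[[-1,2,2,0],[0,1,-2,4],[0,0,-1,-3],[0,0,0,1]]

  r1 -= -3·r0 → [0,1,-2,4]
  r2 -= 3·r0 → [0,4,-9,13]
  r3 -= 3·r0 → [0,-4,10,-9]
  r2 -= 4·r1 → [0,0,-1,-3]
  r3 -= -4·r1 → [0,0,2,7]
  r3 -= -2·r2 → [0,0,0,1]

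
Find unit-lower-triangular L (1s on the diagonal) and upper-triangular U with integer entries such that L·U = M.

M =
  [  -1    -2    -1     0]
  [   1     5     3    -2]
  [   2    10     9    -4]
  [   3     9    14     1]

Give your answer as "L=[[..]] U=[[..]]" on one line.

L=[[1,0,0,0],[-1,1,0,0],[-2,2,1,0],[-3,1,3,1]] U=[[-1,-2,-1,0],[0,3,2,-2],[0,0,3,0],[0,0,0,3]]

  row1 -= -1·row0 → [0,3,2,-2]
  row2 -= -2·row0 → [0,6,7,-4]
  row3 -= -3·row0 → [0,3,11,1]
  row2 -= 2·row1 → [0,0,3,0]
  row3 -= 1·row1 → [0,0,9,3]
  row3 -= 3·row2 → [0,0,0,3]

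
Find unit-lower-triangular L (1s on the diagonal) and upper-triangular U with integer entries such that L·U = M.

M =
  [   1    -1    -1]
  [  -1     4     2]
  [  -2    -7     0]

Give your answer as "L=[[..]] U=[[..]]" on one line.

  row1 -= -1·row0 → [0,3,1]
  row2 -= -2·row0 → [0,-9,-2]
  row2 -= -3·row1 → [0,0,1]

L=[[1,0,0],[-1,1,0],[-2,-3,1]] U=[[1,-1,-1],[0,3,1],[0,0,1]]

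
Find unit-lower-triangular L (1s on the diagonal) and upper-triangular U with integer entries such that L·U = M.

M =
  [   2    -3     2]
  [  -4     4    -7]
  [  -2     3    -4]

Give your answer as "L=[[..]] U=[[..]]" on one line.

  r1 -= -2·r0 → [0,-2,-3]
  r2 -= -1·r0 → [0,0,-2]
  r2 -= 0·r1 → [0,0,-2]

L=[[1,0,0],[-2,1,0],[-1,0,1]] U=[[2,-3,2],[0,-2,-3],[0,0,-2]]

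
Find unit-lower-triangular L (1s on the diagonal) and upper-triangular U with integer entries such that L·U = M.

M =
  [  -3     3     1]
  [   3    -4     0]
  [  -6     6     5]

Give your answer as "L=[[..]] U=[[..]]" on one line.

  R1 -= -1·R0 → [0,-1,1]
  R2 -= 2·R0 → [0,0,3]
  R2 -= 0·R1 → [0,0,3]

L=[[1,0,0],[-1,1,0],[2,0,1]] U=[[-3,3,1],[0,-1,1],[0,0,3]]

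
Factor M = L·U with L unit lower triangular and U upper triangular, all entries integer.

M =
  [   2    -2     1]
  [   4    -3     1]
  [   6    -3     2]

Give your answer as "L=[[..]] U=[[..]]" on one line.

L=[[1,0,0],[2,1,0],[3,3,1]] U=[[2,-2,1],[0,1,-1],[0,0,2]]

  R1 -= 2·R0 → [0,1,-1]
  R2 -= 3·R0 → [0,3,-1]
  R2 -= 3·R1 → [0,0,2]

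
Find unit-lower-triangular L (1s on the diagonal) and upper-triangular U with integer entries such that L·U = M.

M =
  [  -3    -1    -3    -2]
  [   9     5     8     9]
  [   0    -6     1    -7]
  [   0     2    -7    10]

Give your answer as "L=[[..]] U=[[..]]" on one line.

  r1 -= -3·r0 → [0,2,-1,3]
  r2 -= 0·r0 → [0,-6,1,-7]
  r3 -= 0·r0 → [0,2,-7,10]
  r2 -= -3·r1 → [0,0,-2,2]
  r3 -= 1·r1 → [0,0,-6,7]
  r3 -= 3·r2 → [0,0,0,1]

L=[[1,0,0,0],[-3,1,0,0],[0,-3,1,0],[0,1,3,1]] U=[[-3,-1,-3,-2],[0,2,-1,3],[0,0,-2,2],[0,0,0,1]]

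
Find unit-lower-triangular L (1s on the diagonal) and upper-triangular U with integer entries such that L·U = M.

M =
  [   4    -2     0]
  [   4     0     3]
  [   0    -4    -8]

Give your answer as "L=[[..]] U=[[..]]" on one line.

L=[[1,0,0],[1,1,0],[0,-2,1]] U=[[4,-2,0],[0,2,3],[0,0,-2]]

  R1 -= 1·R0 → [0,2,3]
  R2 -= 0·R0 → [0,-4,-8]
  R2 -= -2·R1 → [0,0,-2]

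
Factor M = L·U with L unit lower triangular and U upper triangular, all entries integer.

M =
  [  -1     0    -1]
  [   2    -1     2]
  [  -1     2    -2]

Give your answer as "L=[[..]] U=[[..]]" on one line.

  r1 -= -2·r0 → [0,-1,0]
  r2 -= 1·r0 → [0,2,-1]
  r2 -= -2·r1 → [0,0,-1]

L=[[1,0,0],[-2,1,0],[1,-2,1]] U=[[-1,0,-1],[0,-1,0],[0,0,-1]]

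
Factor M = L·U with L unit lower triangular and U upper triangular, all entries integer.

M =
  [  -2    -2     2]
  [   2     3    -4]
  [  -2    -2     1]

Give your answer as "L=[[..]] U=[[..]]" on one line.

L=[[1,0,0],[-1,1,0],[1,0,1]] U=[[-2,-2,2],[0,1,-2],[0,0,-1]]

  row1 -= -1·row0 → [0,1,-2]
  row2 -= 1·row0 → [0,0,-1]
  row2 -= 0·row1 → [0,0,-1]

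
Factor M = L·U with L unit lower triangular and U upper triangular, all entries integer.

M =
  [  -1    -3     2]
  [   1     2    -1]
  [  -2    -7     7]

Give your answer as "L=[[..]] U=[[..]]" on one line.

  R1 -= -1·R0 → [0,-1,1]
  R2 -= 2·R0 → [0,-1,3]
  R2 -= 1·R1 → [0,0,2]

L=[[1,0,0],[-1,1,0],[2,1,1]] U=[[-1,-3,2],[0,-1,1],[0,0,2]]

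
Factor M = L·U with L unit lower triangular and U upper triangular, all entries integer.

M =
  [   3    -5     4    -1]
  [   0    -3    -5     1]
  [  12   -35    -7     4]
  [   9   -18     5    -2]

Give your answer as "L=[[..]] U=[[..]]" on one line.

  r1 -= 0·r0 → [0,-3,-5,1]
  r2 -= 4·r0 → [0,-15,-23,8]
  r3 -= 3·r0 → [0,-3,-7,1]
  r2 -= 5·r1 → [0,0,2,3]
  r3 -= 1·r1 → [0,0,-2,0]
  r3 -= -1·r2 → [0,0,0,3]

L=[[1,0,0,0],[0,1,0,0],[4,5,1,0],[3,1,-1,1]] U=[[3,-5,4,-1],[0,-3,-5,1],[0,0,2,3],[0,0,0,3]]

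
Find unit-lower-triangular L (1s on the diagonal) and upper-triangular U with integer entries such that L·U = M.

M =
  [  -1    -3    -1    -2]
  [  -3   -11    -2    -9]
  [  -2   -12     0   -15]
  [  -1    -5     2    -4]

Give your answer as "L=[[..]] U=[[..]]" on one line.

  R1 -= 3·R0 → [0,-2,1,-3]
  R2 -= 2·R0 → [0,-6,2,-11]
  R3 -= 1·R0 → [0,-2,3,-2]
  R2 -= 3·R1 → [0,0,-1,-2]
  R3 -= 1·R1 → [0,0,2,1]
  R3 -= -2·R2 → [0,0,0,-3]

L=[[1,0,0,0],[3,1,0,0],[2,3,1,0],[1,1,-2,1]] U=[[-1,-3,-1,-2],[0,-2,1,-3],[0,0,-1,-2],[0,0,0,-3]]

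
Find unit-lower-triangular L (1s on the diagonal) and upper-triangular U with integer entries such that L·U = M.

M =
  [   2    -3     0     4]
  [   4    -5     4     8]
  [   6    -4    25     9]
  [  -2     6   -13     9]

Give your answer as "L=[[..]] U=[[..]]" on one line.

L=[[1,0,0,0],[2,1,0,0],[3,5,1,0],[-1,3,-5,1]] U=[[2,-3,0,4],[0,1,4,0],[0,0,5,-3],[0,0,0,-2]]

  R1 -= 2·R0 → [0,1,4,0]
  R2 -= 3·R0 → [0,5,25,-3]
  R3 -= -1·R0 → [0,3,-13,13]
  R2 -= 5·R1 → [0,0,5,-3]
  R3 -= 3·R1 → [0,0,-25,13]
  R3 -= -5·R2 → [0,0,0,-2]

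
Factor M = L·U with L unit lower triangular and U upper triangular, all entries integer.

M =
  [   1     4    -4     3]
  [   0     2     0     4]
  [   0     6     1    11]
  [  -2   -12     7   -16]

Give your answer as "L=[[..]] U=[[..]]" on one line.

  row1 -= 0·row0 → [0,2,0,4]
  row2 -= 0·row0 → [0,6,1,11]
  row3 -= -2·row0 → [0,-4,-1,-10]
  row2 -= 3·row1 → [0,0,1,-1]
  row3 -= -2·row1 → [0,0,-1,-2]
  row3 -= -1·row2 → [0,0,0,-3]

L=[[1,0,0,0],[0,1,0,0],[0,3,1,0],[-2,-2,-1,1]] U=[[1,4,-4,3],[0,2,0,4],[0,0,1,-1],[0,0,0,-3]]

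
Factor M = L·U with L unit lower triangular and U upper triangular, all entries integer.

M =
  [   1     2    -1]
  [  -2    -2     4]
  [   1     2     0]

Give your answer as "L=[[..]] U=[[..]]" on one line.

L=[[1,0,0],[-2,1,0],[1,0,1]] U=[[1,2,-1],[0,2,2],[0,0,1]]

  r1 -= -2·r0 → [0,2,2]
  r2 -= 1·r0 → [0,0,1]
  r2 -= 0·r1 → [0,0,1]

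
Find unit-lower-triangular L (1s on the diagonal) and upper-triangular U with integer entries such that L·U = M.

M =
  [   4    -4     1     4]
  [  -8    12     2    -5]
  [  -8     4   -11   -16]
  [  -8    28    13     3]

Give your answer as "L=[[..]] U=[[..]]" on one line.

  R1 -= -2·R0 → [0,4,4,3]
  R2 -= -2·R0 → [0,-4,-9,-8]
  R3 -= -2·R0 → [0,20,15,11]
  R2 -= -1·R1 → [0,0,-5,-5]
  R3 -= 5·R1 → [0,0,-5,-4]
  R3 -= 1·R2 → [0,0,0,1]

L=[[1,0,0,0],[-2,1,0,0],[-2,-1,1,0],[-2,5,1,1]] U=[[4,-4,1,4],[0,4,4,3],[0,0,-5,-5],[0,0,0,1]]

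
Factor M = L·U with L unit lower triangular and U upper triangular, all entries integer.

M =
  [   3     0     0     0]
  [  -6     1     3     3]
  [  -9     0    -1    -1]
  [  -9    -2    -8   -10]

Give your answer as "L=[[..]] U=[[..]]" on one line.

  row1 -= -2·row0 → [0,1,3,3]
  row2 -= -3·row0 → [0,0,-1,-1]
  row3 -= -3·row0 → [0,-2,-8,-10]
  row2 -= 0·row1 → [0,0,-1,-1]
  row3 -= -2·row1 → [0,0,-2,-4]
  row3 -= 2·row2 → [0,0,0,-2]

L=[[1,0,0,0],[-2,1,0,0],[-3,0,1,0],[-3,-2,2,1]] U=[[3,0,0,0],[0,1,3,3],[0,0,-1,-1],[0,0,0,-2]]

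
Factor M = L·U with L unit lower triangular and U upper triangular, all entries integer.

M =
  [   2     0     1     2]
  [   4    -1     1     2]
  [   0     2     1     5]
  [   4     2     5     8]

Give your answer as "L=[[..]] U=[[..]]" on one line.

L=[[1,0,0,0],[2,1,0,0],[0,-2,1,0],[2,-2,-1,1]] U=[[2,0,1,2],[0,-1,-1,-2],[0,0,-1,1],[0,0,0,1]]

  r1 -= 2·r0 → [0,-1,-1,-2]
  r2 -= 0·r0 → [0,2,1,5]
  r3 -= 2·r0 → [0,2,3,4]
  r2 -= -2·r1 → [0,0,-1,1]
  r3 -= -2·r1 → [0,0,1,0]
  r3 -= -1·r2 → [0,0,0,1]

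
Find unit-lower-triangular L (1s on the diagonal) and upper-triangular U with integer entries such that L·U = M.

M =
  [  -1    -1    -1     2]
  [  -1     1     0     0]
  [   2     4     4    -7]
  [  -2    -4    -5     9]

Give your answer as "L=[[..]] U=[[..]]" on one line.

L=[[1,0,0,0],[1,1,0,0],[-2,1,1,0],[2,-1,-2,1]] U=[[-1,-1,-1,2],[0,2,1,-2],[0,0,1,-1],[0,0,0,1]]

  row1 -= 1·row0 → [0,2,1,-2]
  row2 -= -2·row0 → [0,2,2,-3]
  row3 -= 2·row0 → [0,-2,-3,5]
  row2 -= 1·row1 → [0,0,1,-1]
  row3 -= -1·row1 → [0,0,-2,3]
  row3 -= -2·row2 → [0,0,0,1]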